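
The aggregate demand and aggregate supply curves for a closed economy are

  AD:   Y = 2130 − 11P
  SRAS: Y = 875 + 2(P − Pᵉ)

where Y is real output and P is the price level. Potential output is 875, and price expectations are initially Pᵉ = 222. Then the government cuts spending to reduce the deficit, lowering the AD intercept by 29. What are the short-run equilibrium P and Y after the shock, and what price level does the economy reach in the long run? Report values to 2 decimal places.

AD shifts left: new AD is Y = 2101 − 11P. With Pᵉ = 222, SRAS is Y = 431 + 2P.
Short run: 2101 − 11P = 431 + 2P gives 1670 = 13P, so P = 128.46 and Y = 2101 − 11P = 687.92.
Y = 687.92 is below potential 875; expectations adjust and SRAS shifts right until Y = 875.
Long run: on the new AD curve, 875 = 2101 − 11P gives P = 111.45.

Short run: P = 128.46, Y = 687.92. Long run: P = 111.45.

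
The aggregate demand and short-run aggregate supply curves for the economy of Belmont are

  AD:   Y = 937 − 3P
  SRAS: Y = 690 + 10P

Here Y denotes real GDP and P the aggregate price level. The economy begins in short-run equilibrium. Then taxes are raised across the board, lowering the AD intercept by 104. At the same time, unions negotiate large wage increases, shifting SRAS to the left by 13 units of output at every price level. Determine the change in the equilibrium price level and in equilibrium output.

ΔP = -7, ΔY = -83

After both shocks: AD is Y = 833 − 3P and SRAS is Y = 677 + 10P.
Setting them equal: 156 = 13P, so P = 12.
Y = 833 − 3·12 = 797.
Initially P = 19, Y = 880, so ΔP = -7 and ΔY = -83.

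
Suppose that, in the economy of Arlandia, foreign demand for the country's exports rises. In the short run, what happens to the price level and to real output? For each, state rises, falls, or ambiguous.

This is a positive demand shock: AD shifts right.
Moving along the upward-sloping SRAS curve, P rises and Y rises.

Price level: rises; output: rises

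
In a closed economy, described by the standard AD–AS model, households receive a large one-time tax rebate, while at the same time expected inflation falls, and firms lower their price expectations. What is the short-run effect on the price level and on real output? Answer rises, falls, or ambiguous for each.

Price level: ambiguous; output: rises

The first event is a positive demand shock: AD shifts right, which by itself pushes P up and Y up.
The second is a favourable supply shock: SRAS shifts right, which by itself pushes P down and Y up.
The two shocks push P in opposite directions, so the effect on P is ambiguous. Both shocks push Y up, so Y rises.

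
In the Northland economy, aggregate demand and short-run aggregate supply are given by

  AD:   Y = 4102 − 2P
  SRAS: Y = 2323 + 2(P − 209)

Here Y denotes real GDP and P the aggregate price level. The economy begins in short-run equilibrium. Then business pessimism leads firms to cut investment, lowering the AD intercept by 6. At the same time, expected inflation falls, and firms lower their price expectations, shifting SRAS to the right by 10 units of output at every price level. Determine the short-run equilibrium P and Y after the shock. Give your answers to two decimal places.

P = 545.25, Y = 3005.50

After both shocks: AD is Y = 4096 − 2P and SRAS is Y = 1915 + 2P.
Setting them equal: 2181 = 4P, so P = 545.25.
Substituting into AD, Y = 3005.50.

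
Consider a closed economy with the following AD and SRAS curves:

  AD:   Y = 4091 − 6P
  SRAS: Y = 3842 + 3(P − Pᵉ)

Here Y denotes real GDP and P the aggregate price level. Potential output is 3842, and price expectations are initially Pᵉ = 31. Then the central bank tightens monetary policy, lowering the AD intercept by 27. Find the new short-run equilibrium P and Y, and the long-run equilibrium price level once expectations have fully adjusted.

AD shifts left: new AD is Y = 4064 − 6P. With Pᵉ = 31, SRAS is Y = 3749 + 3P.
Short run: 4064 − 6P = 3749 + 3P gives 315 = 9P, so P = 35 and Y = 4064 − 6·35 = 3854.
Y = 3854 is above potential 3842; expectations adjust and SRAS shifts left until Y = 3842.
Long run: on the new AD curve, 3842 = 4064 − 6P gives P = 37.

Short run: P = 35, Y = 3854. Long run: P = 37.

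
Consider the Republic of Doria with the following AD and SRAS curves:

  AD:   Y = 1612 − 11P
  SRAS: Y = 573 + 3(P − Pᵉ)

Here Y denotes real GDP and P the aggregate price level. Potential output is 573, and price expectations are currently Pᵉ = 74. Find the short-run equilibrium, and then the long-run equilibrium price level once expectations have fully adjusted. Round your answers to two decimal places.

Short run: with Pᵉ = 74, SRAS is Y = 351 + 3P. Setting AD = SRAS gives 1261 = 14P, so P = 90.07 and Y = 1612 − 11P = 621.21.
Output 621.21 is above potential 573, so over time expected prices rise and SRAS shifts left until Y returns to 573.
Long run: Y = 573 on the AD curve gives 573 = 1612 − 11P, so P = 94.45.

Short run: P = 90.07, Y = 621.21. Long run: P = 94.45.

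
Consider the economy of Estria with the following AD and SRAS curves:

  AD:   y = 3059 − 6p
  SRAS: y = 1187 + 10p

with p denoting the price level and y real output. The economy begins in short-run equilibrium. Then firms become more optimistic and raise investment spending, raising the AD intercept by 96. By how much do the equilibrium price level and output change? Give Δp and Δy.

Δp = +6, Δy = +60

This is a positive demand shock: AD shifts right.
New AD: y = 3155 − 6p.
Set AD = SRAS: 3155 − 6p = 1187 + 10p, so 1968 = 16p and p = 123.
y = 3155 − 6·123 = 2417.
Initially p = 117, y = 2357, so Δp = +6 and Δy = +60.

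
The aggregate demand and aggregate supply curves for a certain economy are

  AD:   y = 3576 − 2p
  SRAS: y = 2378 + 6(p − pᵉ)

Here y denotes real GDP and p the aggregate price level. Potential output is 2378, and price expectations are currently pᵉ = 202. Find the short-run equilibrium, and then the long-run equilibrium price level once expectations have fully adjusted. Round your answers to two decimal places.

Short run: p = 301.25, y = 2973.50. Long run: p = 599.00.

Short run: with pᵉ = 202, SRAS is y = 1166 + 6p. Setting AD = SRAS gives 2410 = 8p, so p = 301.25 and y = 3576 − 2p = 2973.50.
Output 2973.50 is above potential 2378, so over time expected prices rise and SRAS shifts left until y returns to 2378.
Long run: y = 2378 on the AD curve gives 2378 = 3576 − 2p, so p = 599.00.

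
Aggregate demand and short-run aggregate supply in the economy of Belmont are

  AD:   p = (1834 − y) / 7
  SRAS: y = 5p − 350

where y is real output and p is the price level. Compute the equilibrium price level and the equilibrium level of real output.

Rearrange AD to y = 1834 − 7p.
Set AD = SRAS: 1834 − 7p = 5p − 350, so 2184 = 12p and p = 182.
Then y = 1834 − 7·182 = 560.

p = 182, y = 560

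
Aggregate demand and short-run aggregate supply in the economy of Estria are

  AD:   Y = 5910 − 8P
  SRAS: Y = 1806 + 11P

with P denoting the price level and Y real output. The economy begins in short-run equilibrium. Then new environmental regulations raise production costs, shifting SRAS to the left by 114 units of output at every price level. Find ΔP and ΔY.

This is a negative supply shock: SRAS shifts left.
New SRAS: Y = 1692 + 11P.
Set AD = SRAS: 5910 − 8P = 1692 + 11P, so 4218 = 19P and P = 222.
Y = 5910 − 8·222 = 4134.
Initially P = 216, Y = 4182, so ΔP = +6 and ΔY = -48.

ΔP = +6, ΔY = -48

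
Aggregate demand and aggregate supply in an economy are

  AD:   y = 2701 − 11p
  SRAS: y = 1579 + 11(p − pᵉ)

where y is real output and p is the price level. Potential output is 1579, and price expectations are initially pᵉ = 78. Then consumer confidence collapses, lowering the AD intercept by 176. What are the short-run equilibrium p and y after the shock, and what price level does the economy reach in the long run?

AD shifts left: new AD is y = 2525 − 11p. With pᵉ = 78, SRAS is y = 721 + 11p.
Short run: 2525 − 11p = 721 + 11p gives 1804 = 22p, so p = 82 and y = 2525 − 11·82 = 1623.
y = 1623 is above potential 1579; expectations adjust and SRAS shifts left until y = 1579.
Long run: on the new AD curve, 1579 = 2525 − 11p gives p = 86.

Short run: p = 82, y = 1623. Long run: p = 86.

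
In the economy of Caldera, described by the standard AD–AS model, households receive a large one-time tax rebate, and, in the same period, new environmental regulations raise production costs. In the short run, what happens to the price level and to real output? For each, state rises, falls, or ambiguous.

Price level: rises; output: ambiguous

The first event is a positive demand shock: AD shifts right, which by itself pushes P up and Y up.
The second is an adverse supply shock: SRAS shifts left, which by itself pushes P up and Y down.
Both shocks push P up, so P rises. The two shocks push Y in opposite directions, so the effect on Y is ambiguous.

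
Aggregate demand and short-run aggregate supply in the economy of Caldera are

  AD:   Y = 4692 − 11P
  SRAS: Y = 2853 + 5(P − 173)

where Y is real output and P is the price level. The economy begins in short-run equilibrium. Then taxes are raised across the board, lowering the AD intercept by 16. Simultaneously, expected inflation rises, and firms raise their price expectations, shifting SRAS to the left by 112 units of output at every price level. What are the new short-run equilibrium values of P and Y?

After both shocks: AD is Y = 4676 − 11P and SRAS is Y = 1876 + 5P.
Setting them equal: 2800 = 16P, so P = 175.
Y = 4676 − 11·175 = 2751.

P = 175, Y = 2751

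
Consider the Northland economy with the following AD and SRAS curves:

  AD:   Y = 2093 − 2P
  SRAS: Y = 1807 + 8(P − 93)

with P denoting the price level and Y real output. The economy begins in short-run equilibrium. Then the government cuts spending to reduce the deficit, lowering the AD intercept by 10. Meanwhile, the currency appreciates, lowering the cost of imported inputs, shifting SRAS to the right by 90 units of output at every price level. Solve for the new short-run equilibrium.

P = 93, Y = 1897

After both shocks: AD is Y = 2083 − 2P and SRAS is Y = 1153 + 8P.
Setting them equal: 930 = 10P, so P = 93.
Y = 2083 − 2·93 = 1897.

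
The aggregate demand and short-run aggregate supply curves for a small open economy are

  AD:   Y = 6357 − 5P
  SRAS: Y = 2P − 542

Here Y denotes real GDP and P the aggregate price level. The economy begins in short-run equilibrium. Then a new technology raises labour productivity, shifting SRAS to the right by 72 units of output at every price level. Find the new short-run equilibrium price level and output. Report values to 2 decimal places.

P = 975.29, Y = 1480.57

This is a positive supply shock: SRAS shifts right.
New SRAS: Y = 2P − 470.
Set AD = SRAS: 6357 − 5P = 2P − 470, so 6827 = 7P and P = 975.29.
Substituting into AD, Y = 1480.57.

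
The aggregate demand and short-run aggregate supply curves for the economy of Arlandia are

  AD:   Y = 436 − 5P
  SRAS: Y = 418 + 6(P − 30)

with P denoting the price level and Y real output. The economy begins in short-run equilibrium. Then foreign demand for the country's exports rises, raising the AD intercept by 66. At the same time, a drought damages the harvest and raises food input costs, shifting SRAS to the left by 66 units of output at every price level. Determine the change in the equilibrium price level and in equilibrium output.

ΔP = +12, ΔY = +6

After both shocks: AD is Y = 502 − 5P and SRAS is Y = 172 + 6P.
Setting them equal: 330 = 11P, so P = 30.
Y = 502 − 5·30 = 352.
Initially P = 18, Y = 346, so ΔP = +12 and ΔY = +6.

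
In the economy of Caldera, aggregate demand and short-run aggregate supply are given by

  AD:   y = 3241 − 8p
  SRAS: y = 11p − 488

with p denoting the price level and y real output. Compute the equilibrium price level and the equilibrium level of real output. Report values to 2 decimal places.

p = 196.26, y = 1670.89

Set AD = SRAS: 3241 − 8p = 11p − 488, so 3729 = 19p and p = 196.26.
Substituting into AD, y = 3241 − 8p = 1670.89.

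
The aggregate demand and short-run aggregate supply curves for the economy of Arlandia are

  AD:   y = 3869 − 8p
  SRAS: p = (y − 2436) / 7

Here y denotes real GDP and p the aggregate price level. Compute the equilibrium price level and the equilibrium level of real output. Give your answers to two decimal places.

p = 95.53, y = 3104.73

Rearrange SRAS to y = 2436 + 7p.
Set AD = SRAS: 3869 − 8p = 2436 + 7p, so 1433 = 15p and p = 95.53.
Substituting into AD, y = 3869 − 8p = 3104.73.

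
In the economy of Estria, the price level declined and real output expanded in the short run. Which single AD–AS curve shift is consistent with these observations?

SRAS shifted right

P fell and Y rose. An AD shift moves P and Y in the same direction; an SRAS shift moves them in opposite directions.
Here P and Y moved in opposite directions, so the SRAS curve shifted.
Since Y rose, SRAS shifted right.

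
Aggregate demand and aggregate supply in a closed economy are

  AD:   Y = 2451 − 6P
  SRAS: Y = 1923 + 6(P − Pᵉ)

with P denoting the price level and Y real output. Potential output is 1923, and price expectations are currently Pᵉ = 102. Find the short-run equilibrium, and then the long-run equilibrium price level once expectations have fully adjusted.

Short run: P = 95, Y = 1881. Long run: P = 88.

Short run: with Pᵉ = 102, SRAS is Y = 1311 + 6P. Setting AD = SRAS gives 1140 = 12P, so P = 95 and Y = 2451 − 6·95 = 1881.
Output 1881 is below potential 1923, so over time expected prices fall and SRAS shifts right until Y returns to 1923.
Long run: Y = 1923 on the AD curve gives 1923 = 2451 − 6P, so P = 88.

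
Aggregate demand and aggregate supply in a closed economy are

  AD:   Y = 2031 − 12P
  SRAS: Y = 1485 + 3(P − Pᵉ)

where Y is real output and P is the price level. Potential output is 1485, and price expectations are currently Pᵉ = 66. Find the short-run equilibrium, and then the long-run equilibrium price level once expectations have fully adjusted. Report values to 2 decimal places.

Short run: with Pᵉ = 66, SRAS is Y = 1287 + 3P. Setting AD = SRAS gives 744 = 15P, so P = 49.60 and Y = 2031 − 12P = 1435.80.
Output 1435.80 is below potential 1485, so over time expected prices fall and SRAS shifts right until Y returns to 1485.
Long run: Y = 1485 on the AD curve gives 1485 = 2031 − 12P, so P = 45.50.

Short run: P = 49.60, Y = 1435.80. Long run: P = 45.50.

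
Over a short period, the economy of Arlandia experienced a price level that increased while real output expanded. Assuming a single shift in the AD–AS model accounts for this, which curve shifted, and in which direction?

AD shifted right

P rose and Y rose. An AD shift moves P and Y in the same direction; an SRAS shift moves them in opposite directions.
Here P and Y moved in the same direction, so the AD curve shifted.
Since Y rose, AD shifted right.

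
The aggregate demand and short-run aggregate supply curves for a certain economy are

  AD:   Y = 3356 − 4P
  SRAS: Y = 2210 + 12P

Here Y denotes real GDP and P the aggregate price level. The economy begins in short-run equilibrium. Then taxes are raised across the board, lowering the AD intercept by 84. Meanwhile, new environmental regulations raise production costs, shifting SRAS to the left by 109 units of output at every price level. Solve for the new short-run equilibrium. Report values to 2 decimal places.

P = 73.19, Y = 2979.25

After both shocks: AD is Y = 3272 − 4P and SRAS is Y = 2101 + 12P.
Setting them equal: 1171 = 16P, so P = 73.19.
Substituting into AD, Y = 2979.25.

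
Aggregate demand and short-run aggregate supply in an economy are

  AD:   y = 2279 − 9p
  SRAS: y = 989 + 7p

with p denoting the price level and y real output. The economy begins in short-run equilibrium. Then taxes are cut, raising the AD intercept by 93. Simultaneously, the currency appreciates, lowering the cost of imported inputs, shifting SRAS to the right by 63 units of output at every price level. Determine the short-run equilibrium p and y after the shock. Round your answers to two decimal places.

p = 82.50, y = 1629.50

After both shocks: AD is y = 2372 − 9p and SRAS is y = 1052 + 7p.
Setting them equal: 1320 = 16p, so p = 82.50.
Substituting into AD, y = 1629.50.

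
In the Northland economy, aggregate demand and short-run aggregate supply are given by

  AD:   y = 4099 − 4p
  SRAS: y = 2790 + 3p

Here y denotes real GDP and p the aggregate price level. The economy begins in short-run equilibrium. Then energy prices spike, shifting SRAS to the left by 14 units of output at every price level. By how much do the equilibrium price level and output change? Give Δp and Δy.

Δp = +2, Δy = -8

This is a negative supply shock: SRAS shifts left.
New SRAS: y = 2776 + 3p.
Set AD = SRAS: 4099 − 4p = 2776 + 3p, so 1323 = 7p and p = 189.
y = 4099 − 4·189 = 3343.
Initially p = 187, y = 3351, so Δp = +2 and Δy = -8.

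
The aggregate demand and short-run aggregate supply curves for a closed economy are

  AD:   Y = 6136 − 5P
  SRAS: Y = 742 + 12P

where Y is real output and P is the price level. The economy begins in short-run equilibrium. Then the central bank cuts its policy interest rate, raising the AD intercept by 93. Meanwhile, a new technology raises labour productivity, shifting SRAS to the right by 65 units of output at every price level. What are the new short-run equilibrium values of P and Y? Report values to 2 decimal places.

P = 318.94, Y = 4634.29

After both shocks: AD is Y = 6229 − 5P and SRAS is Y = 807 + 12P.
Setting them equal: 5422 = 17P, so P = 318.94.
Substituting into AD, Y = 4634.29.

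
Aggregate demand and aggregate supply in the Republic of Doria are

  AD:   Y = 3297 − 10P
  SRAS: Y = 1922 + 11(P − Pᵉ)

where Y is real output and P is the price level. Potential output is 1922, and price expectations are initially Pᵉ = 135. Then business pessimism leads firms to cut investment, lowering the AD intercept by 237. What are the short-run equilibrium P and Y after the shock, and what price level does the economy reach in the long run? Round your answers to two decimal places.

Short run: P = 124.90, Y = 1810.95. Long run: P = 113.80.

AD shifts left: new AD is Y = 3060 − 10P. With Pᵉ = 135, SRAS is Y = 437 + 11P.
Short run: 3060 − 10P = 437 + 11P gives 2623 = 21P, so P = 124.90 and Y = 3060 − 10P = 1810.95.
Y = 1810.95 is below potential 1922; expectations adjust and SRAS shifts right until Y = 1922.
Long run: on the new AD curve, 1922 = 3060 − 10P gives P = 113.80.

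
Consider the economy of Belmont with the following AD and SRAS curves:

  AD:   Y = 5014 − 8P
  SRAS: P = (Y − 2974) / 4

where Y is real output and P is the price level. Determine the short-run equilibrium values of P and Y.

Rearrange SRAS to Y = 2974 + 4P.
Set AD = SRAS: 5014 − 8P = 2974 + 4P, so 2040 = 12P and P = 170.
Then Y = 5014 − 8·170 = 3654.

P = 170, Y = 3654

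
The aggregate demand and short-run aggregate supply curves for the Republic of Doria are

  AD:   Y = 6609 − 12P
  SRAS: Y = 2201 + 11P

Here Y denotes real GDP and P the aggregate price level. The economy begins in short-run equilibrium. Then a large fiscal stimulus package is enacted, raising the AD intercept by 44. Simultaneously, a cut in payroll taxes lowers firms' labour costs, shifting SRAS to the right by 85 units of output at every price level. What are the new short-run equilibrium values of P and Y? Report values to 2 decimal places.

After both shocks: AD is Y = 6653 − 12P and SRAS is Y = 2286 + 11P.
Setting them equal: 4367 = 23P, so P = 189.87.
Substituting into AD, Y = 4374.57.

P = 189.87, Y = 4374.57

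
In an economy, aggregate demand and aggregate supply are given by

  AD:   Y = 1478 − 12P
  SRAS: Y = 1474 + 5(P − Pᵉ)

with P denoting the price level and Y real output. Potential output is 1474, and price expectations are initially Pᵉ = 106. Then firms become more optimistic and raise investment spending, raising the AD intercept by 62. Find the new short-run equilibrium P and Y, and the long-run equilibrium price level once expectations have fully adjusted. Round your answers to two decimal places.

AD shifts right: new AD is Y = 1540 − 12P. With Pᵉ = 106, SRAS is Y = 944 + 5P.
Short run: 1540 − 12P = 944 + 5P gives 596 = 17P, so P = 35.06 and Y = 1540 − 12P = 1119.29.
Y = 1119.29 is below potential 1474; expectations adjust and SRAS shifts right until Y = 1474.
Long run: on the new AD curve, 1474 = 1540 − 12P gives P = 5.50.

Short run: P = 35.06, Y = 1119.29. Long run: P = 5.50.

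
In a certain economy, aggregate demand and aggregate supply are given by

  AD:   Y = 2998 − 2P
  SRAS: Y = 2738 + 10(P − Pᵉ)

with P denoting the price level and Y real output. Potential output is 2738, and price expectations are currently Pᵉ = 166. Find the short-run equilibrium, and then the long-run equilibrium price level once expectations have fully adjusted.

Short run: with Pᵉ = 166, SRAS is Y = 1078 + 10P. Setting AD = SRAS gives 1920 = 12P, so P = 160 and Y = 2998 − 2·160 = 2678.
Output 2678 is below potential 2738, so over time expected prices fall and SRAS shifts right until Y returns to 2738.
Long run: Y = 2738 on the AD curve gives 2738 = 2998 − 2P, so P = 130.

Short run: P = 160, Y = 2678. Long run: P = 130.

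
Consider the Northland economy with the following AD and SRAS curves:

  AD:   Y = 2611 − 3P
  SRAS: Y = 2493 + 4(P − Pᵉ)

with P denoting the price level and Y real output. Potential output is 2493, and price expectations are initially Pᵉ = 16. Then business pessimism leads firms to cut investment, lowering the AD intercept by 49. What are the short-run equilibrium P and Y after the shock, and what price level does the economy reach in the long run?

AD shifts left: new AD is Y = 2562 − 3P. With Pᵉ = 16, SRAS is Y = 2429 + 4P.
Short run: 2562 − 3P = 2429 + 4P gives 133 = 7P, so P = 19 and Y = 2562 − 3·19 = 2505.
Y = 2505 is above potential 2493; expectations adjust and SRAS shifts left until Y = 2493.
Long run: on the new AD curve, 2493 = 2562 − 3P gives P = 23.

Short run: P = 19, Y = 2505. Long run: P = 23.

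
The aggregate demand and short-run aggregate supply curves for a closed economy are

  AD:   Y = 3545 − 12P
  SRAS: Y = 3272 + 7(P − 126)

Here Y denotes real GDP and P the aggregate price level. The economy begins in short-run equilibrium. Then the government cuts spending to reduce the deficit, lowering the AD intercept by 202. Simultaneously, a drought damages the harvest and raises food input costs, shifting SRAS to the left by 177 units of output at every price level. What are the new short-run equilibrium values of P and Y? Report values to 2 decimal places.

After both shocks: AD is Y = 3343 − 12P and SRAS is Y = 2213 + 7P.
Setting them equal: 1130 = 19P, so P = 59.47.
Substituting into AD, Y = 2629.32.

P = 59.47, Y = 2629.32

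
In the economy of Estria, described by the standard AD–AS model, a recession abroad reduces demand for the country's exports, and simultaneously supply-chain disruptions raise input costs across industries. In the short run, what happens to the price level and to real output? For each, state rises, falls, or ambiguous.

Price level: ambiguous; output: falls

The first event is a negative demand shock: AD shifts left, which by itself pushes P down and Y down.
The second is an adverse supply shock: SRAS shifts left, which by itself pushes P up and Y down.
The two shocks push P in opposite directions, so the effect on P is ambiguous. Both shocks push Y down, so Y falls.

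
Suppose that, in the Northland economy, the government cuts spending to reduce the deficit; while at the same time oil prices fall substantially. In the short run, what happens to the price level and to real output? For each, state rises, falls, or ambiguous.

The first event is a negative demand shock: AD shifts left, which by itself pushes P down and Y down.
The second is a favourable supply shock: SRAS shifts right, which by itself pushes P down and Y up.
Both shocks push P down, so P falls. The two shocks push Y in opposite directions, so the effect on Y is ambiguous.

Price level: falls; output: ambiguous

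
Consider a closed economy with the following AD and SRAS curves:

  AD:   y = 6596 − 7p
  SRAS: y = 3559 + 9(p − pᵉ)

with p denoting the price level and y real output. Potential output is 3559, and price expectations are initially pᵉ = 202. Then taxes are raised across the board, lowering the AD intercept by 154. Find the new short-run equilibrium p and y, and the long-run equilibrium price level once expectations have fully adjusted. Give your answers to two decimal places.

Short run: p = 293.81, y = 4385.31. Long run: p = 411.86.

AD shifts left: new AD is y = 6442 − 7p. With pᵉ = 202, SRAS is y = 1741 + 9p.
Short run: 6442 − 7p = 1741 + 9p gives 4701 = 16p, so p = 293.81 and y = 6442 − 7p = 4385.31.
y = 4385.31 is above potential 3559; expectations adjust and SRAS shifts left until y = 3559.
Long run: on the new AD curve, 3559 = 6442 − 7p gives p = 411.86.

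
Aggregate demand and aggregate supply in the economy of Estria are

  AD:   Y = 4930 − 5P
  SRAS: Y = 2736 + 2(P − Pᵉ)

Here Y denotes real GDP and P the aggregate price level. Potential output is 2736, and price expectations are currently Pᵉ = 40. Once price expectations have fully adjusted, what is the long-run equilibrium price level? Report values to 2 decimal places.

Short run: with Pᵉ = 40, SRAS is Y = 2656 + 2P. Setting AD = SRAS gives 2274 = 7P, so P = 324.86 and Y = 4930 − 5P = 3305.71.
Output 3305.71 is above potential 2736, so over time expected prices rise and SRAS shifts left until Y returns to 2736.
Long run: Y = 2736 on the AD curve gives 2736 = 4930 − 5P, so P = 438.80.

Long-run P = 438.80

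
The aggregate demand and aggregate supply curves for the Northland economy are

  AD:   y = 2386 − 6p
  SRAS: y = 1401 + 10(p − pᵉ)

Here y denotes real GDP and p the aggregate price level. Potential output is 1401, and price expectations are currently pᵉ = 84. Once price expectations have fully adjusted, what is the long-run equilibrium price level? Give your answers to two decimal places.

Long-run p = 164.17

Short run: with pᵉ = 84, SRAS is y = 561 + 10p. Setting AD = SRAS gives 1825 = 16p, so p = 114.06 and y = 2386 − 6p = 1701.63.
Output 1701.63 is above potential 1401, so over time expected prices rise and SRAS shifts left until y returns to 1401.
Long run: y = 1401 on the AD curve gives 1401 = 2386 − 6p, so p = 164.17.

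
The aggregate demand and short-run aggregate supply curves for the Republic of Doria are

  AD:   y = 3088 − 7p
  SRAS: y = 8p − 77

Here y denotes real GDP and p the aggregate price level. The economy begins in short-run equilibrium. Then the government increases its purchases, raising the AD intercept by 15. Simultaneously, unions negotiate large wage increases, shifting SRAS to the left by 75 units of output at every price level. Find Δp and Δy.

Δp = +6, Δy = -27

After both shocks: AD is y = 3103 − 7p and SRAS is y = 8p − 152.
Setting them equal: 3255 = 15p, so p = 217.
y = 3103 − 7·217 = 1584.
Initially p = 211, y = 1611, so Δp = +6 and Δy = -27.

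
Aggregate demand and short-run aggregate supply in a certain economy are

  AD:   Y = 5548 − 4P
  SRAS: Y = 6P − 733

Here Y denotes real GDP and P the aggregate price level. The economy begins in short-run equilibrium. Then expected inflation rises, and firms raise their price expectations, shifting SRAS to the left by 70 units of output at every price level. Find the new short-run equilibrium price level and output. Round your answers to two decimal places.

P = 635.10, Y = 3007.60

This is a negative supply shock: SRAS shifts left.
New SRAS: Y = 6P − 803.
Set AD = SRAS: 5548 − 4P = 6P − 803, so 6351 = 10P and P = 635.10.
Substituting into AD, Y = 3007.60.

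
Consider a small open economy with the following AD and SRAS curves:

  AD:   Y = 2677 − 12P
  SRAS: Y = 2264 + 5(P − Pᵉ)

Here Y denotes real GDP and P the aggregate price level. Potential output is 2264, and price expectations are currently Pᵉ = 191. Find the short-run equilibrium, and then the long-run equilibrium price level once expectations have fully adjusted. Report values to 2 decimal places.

Short run: P = 80.47, Y = 1711.35. Long run: P = 34.42.

Short run: with Pᵉ = 191, SRAS is Y = 1309 + 5P. Setting AD = SRAS gives 1368 = 17P, so P = 80.47 and Y = 2677 − 12P = 1711.35.
Output 1711.35 is below potential 2264, so over time expected prices fall and SRAS shifts right until Y returns to 2264.
Long run: Y = 2264 on the AD curve gives 2264 = 2677 − 12P, so P = 34.42.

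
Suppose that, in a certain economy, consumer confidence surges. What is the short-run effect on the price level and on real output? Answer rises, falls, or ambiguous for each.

Price level: rises; output: rises

This is a positive demand shock: AD shifts right.
Moving along the upward-sloping SRAS curve, P rises and Y rises.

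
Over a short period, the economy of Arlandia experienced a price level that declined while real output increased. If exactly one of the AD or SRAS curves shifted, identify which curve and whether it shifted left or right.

P fell and Y rose. An AD shift moves P and Y in the same direction; an SRAS shift moves them in opposite directions.
Here P and Y moved in opposite directions, so the SRAS curve shifted.
Since Y rose, SRAS shifted right.

SRAS shifted right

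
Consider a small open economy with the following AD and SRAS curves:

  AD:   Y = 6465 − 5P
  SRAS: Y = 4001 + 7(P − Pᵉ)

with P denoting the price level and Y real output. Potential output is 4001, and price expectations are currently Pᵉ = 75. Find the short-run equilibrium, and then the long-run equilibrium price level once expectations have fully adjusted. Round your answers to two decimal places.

Short run: P = 249.08, Y = 5219.58. Long run: P = 492.80.

Short run: with Pᵉ = 75, SRAS is Y = 3476 + 7P. Setting AD = SRAS gives 2989 = 12P, so P = 249.08 and Y = 6465 − 5P = 5219.58.
Output 5219.58 is above potential 4001, so over time expected prices rise and SRAS shifts left until Y returns to 4001.
Long run: Y = 4001 on the AD curve gives 4001 = 6465 − 5P, so P = 492.80.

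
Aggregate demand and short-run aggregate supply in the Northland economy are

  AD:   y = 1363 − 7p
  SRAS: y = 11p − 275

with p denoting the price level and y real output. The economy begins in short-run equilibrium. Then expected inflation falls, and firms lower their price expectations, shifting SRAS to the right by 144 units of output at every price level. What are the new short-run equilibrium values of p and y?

This is a positive supply shock: SRAS shifts right.
New SRAS: y = 11p − 131.
Set AD = SRAS: 1363 − 7p = 11p − 131, so 1494 = 18p and p = 83.
y = 1363 − 7·83 = 782.

p = 83, y = 782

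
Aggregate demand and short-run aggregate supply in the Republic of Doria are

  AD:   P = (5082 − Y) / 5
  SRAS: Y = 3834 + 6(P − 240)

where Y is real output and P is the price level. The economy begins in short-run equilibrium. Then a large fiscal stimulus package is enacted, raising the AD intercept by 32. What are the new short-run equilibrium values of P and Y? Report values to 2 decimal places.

P = 247.27, Y = 3877.64

This is a positive demand shock: AD shifts right.
New AD: Y = 5114 − 5P.
SRAS can be written Y = 2394 + 6P.
Set AD = SRAS: 5114 − 5P = 2394 + 6P, so 2720 = 11P and P = 247.27.
Substituting into AD, Y = 3877.64.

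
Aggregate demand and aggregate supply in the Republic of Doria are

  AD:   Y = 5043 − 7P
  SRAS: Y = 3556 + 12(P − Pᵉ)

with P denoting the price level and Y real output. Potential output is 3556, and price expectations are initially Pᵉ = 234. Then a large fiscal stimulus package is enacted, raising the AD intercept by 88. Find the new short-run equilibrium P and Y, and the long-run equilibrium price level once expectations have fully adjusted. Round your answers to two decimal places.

Short run: P = 230.68, Y = 3516.21. Long run: P = 225.00.

AD shifts right: new AD is Y = 5131 − 7P. With Pᵉ = 234, SRAS is Y = 748 + 12P.
Short run: 5131 − 7P = 748 + 12P gives 4383 = 19P, so P = 230.68 and Y = 5131 − 7P = 3516.21.
Y = 3516.21 is below potential 3556; expectations adjust and SRAS shifts right until Y = 3556.
Long run: on the new AD curve, 3556 = 5131 − 7P gives P = 225.00.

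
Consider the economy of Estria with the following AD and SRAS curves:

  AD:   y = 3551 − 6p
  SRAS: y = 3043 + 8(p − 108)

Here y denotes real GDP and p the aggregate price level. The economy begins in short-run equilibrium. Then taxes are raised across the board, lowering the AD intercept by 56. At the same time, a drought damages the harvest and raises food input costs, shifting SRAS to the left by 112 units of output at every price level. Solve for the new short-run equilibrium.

p = 102, y = 2883

After both shocks: AD is y = 3495 − 6p and SRAS is y = 2067 + 8p.
Setting them equal: 1428 = 14p, so p = 102.
y = 3495 − 6·102 = 2883.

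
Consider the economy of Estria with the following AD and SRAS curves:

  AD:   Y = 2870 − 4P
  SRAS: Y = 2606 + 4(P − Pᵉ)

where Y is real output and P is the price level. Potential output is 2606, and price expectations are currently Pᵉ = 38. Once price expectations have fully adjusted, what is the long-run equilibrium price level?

Short run: with Pᵉ = 38, SRAS is Y = 2454 + 4P. Setting AD = SRAS gives 416 = 8P, so P = 52 and Y = 2870 − 4·52 = 2662.
Output 2662 is above potential 2606, so over time expected prices rise and SRAS shifts left until Y returns to 2606.
Long run: Y = 2606 on the AD curve gives 2606 = 2870 − 4P, so P = 66.

Long-run P = 66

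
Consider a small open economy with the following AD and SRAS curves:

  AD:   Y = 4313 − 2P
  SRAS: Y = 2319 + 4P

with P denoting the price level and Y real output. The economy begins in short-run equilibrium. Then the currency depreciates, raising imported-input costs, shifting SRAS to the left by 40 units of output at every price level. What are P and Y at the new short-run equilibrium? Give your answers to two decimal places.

P = 339.00, Y = 3635.00

This is a negative supply shock: SRAS shifts left.
New SRAS: Y = 2279 + 4P.
Set AD = SRAS: 4313 − 2P = 2279 + 4P, so 2034 = 6P and P = 339.00.
Substituting into AD, Y = 3635.00.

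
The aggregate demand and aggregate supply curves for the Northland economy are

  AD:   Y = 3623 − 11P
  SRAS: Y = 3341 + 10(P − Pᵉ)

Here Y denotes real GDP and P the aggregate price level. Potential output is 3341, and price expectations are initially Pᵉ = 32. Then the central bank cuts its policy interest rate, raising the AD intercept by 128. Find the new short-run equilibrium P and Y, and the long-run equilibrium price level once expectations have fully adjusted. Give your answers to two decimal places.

AD shifts right: new AD is Y = 3751 − 11P. With Pᵉ = 32, SRAS is Y = 3021 + 10P.
Short run: 3751 − 11P = 3021 + 10P gives 730 = 21P, so P = 34.76 and Y = 3751 − 11P = 3368.62.
Y = 3368.62 is above potential 3341; expectations adjust and SRAS shifts left until Y = 3341.
Long run: on the new AD curve, 3341 = 3751 − 11P gives P = 37.27.

Short run: P = 34.76, Y = 3368.62. Long run: P = 37.27.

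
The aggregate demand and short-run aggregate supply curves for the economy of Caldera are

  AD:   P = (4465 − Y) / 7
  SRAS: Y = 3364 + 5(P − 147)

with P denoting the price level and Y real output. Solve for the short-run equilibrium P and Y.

P = 153, Y = 3394

Write SRAS as Y = 3364 + 5P − 735 = 2629 + 5P.
Rearrange AD to Y = 4465 − 7P.
Set AD = SRAS: 4465 − 7P = 2629 + 5P, so 1836 = 12P and P = 153.
Then Y = 4465 − 7·153 = 3394.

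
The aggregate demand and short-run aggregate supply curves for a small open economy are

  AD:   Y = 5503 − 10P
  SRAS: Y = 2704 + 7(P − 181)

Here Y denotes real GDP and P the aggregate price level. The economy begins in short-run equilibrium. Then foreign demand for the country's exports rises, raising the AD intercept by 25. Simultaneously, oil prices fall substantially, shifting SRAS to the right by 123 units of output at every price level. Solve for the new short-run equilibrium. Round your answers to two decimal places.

After both shocks: AD is Y = 5528 − 10P and SRAS is Y = 1560 + 7P.
Setting them equal: 3968 = 17P, so P = 233.41.
Substituting into AD, Y = 3193.88.

P = 233.41, Y = 3193.88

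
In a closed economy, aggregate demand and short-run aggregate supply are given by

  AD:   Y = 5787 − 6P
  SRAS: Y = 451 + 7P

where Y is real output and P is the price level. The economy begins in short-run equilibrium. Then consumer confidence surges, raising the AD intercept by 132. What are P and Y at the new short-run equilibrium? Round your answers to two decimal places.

This is a positive demand shock: AD shifts right.
New AD: Y = 5919 − 6P.
Set AD = SRAS: 5919 − 6P = 451 + 7P, so 5468 = 13P and P = 420.62.
Substituting into AD, Y = 3395.31.

P = 420.62, Y = 3395.31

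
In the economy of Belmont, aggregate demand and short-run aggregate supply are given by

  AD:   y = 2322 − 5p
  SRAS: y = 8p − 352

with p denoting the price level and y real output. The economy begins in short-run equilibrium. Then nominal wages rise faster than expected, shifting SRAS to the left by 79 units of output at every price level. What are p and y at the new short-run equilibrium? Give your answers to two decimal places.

This is a negative supply shock: SRAS shifts left.
New SRAS: y = 8p − 431.
Set AD = SRAS: 2322 − 5p = 8p − 431, so 2753 = 13p and p = 211.77.
Substituting into AD, y = 1263.15.

p = 211.77, y = 1263.15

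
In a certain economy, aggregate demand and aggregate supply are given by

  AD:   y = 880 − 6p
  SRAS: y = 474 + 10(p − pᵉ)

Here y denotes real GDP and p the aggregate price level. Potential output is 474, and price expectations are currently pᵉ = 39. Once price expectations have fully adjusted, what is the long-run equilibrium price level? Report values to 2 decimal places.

Short run: with pᵉ = 39, SRAS is y = 84 + 10p. Setting AD = SRAS gives 796 = 16p, so p = 49.75 and y = 880 − 6p = 581.50.
Output 581.50 is above potential 474, so over time expected prices rise and SRAS shifts left until y returns to 474.
Long run: y = 474 on the AD curve gives 474 = 880 − 6p, so p = 67.67.

Long-run p = 67.67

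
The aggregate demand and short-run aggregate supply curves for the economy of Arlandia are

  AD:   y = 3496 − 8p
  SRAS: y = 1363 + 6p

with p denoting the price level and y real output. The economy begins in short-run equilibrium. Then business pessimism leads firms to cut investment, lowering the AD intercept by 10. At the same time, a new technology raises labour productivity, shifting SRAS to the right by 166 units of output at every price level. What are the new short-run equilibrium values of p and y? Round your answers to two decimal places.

After both shocks: AD is y = 3486 − 8p and SRAS is y = 1529 + 6p.
Setting them equal: 1957 = 14p, so p = 139.79.
Substituting into AD, y = 2367.71.

p = 139.79, y = 2367.71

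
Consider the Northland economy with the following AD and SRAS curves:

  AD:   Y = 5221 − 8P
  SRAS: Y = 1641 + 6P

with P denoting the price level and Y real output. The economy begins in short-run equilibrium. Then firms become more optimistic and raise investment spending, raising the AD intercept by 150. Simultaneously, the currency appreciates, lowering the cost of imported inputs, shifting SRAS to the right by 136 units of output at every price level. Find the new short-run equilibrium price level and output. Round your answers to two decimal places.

After both shocks: AD is Y = 5371 − 8P and SRAS is Y = 1777 + 6P.
Setting them equal: 3594 = 14P, so P = 256.71.
Substituting into AD, Y = 3317.29.

P = 256.71, Y = 3317.29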